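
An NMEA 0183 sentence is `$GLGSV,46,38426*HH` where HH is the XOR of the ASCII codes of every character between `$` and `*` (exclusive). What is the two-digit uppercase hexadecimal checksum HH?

70

XOR the ASCII codes of the payload characters:
  'G' = 0x47 → acc = 0x47
  'L' = 0x4C → acc = 0x0B
  'G' = 0x47 → acc = 0x4C
  'S' = 0x53 → acc = 0x1F
  'V' = 0x56 → acc = 0x49
  ',' = 0x2C → acc = 0x65
  '4' = 0x34 → acc = 0x51
  '6' = 0x36 → acc = 0x67
  ',' = 0x2C → acc = 0x4B
  '3' = 0x33 → acc = 0x78
  '8' = 0x38 → acc = 0x40
  '4' = 0x34 → acc = 0x74
  '2' = 0x32 → acc = 0x46
  '6' = 0x36 → acc = 0x70
Checksum = 0x70.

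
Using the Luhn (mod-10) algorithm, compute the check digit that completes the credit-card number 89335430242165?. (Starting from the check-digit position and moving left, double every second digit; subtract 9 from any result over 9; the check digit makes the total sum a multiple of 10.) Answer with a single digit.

Partial digits right→left: 5 6 1 2 4 2 0 3 4 5 3 3 9 8
Double every second digit counting from the check-digit position (so the 1st, 3rd, 5th, ... of the partial from the right).
  doubled (with −9 where >9): 1 2 8 0 8 6 9 → sum 34
  kept as-is: 6 2 2 3 5 3 8 → sum 29
Total = 34 + 29 = 63.
Check digit = (10 − (63 mod 10)) mod 10 = 7.

7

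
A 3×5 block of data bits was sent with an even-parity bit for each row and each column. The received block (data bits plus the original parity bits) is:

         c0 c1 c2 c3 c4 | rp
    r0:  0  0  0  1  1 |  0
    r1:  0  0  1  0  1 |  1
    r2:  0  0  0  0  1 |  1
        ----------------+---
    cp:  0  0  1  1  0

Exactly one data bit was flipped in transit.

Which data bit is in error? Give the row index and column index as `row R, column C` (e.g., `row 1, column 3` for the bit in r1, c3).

Recompute each row's even parity and compare to rp:
  r0: data parity 0, sent rp 0 → ok
  r1: data parity 0, sent rp 1 → mismatch
  r2: data parity 1, sent rp 1 → ok
Recompute each column's even parity and compare to cp:
  c0: data parity 0, sent cp 0 → ok
  c1: data parity 0, sent cp 0 → ok
  c2: data parity 1, sent cp 1 → ok
  c3: data parity 1, sent cp 1 → ok
  c4: data parity 1, sent cp 0 → mismatch
Exactly one row (r1) and one column (c4) fail → the flipped bit is at their intersection.

row 1, column 4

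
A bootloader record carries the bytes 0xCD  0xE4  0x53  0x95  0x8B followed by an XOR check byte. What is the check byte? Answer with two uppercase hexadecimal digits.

XOR the bytes together:
  start with 0xCD
  0xCD ⊕ 0xE4 = 0x29
  0x29 ⊕ 0x53 = 0x7A
  0x7A ⊕ 0x95 = 0xEF
  0xEF ⊕ 0x8B = 0x64

64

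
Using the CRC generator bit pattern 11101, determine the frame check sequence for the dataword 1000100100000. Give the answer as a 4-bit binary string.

0111

Append 4 zeros: 10001001000000000. Divide by 11101 (XOR where the leading bit is 1):
  pos 0: 10001 XOR 11101 = 01100
  pos 1: 11000 XOR 11101 = 00101
  pos 3: 10101 XOR 11101 = 01000
  pos 4: 10000 XOR 11101 = 01101
  pos 5: 11010 XOR 11101 = 00111
  pos 7: 11100 XOR 11101 = 00001
  pos 11: 10000 XOR 11101 = 01101
  pos 12: 11010 XOR 11101 = 00111
Remainder (last 4 bits) = 0111. This is the CRC / FCS.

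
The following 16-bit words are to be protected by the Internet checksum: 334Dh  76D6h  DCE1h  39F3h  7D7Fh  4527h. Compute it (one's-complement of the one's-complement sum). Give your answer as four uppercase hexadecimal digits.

7C60

One's-complement addition (fold any carry out of bit 15 back into bit 0):
  0x334D + 0x76D6 = 0x0AA23
  0xAA23 + 0xDCE1 = 0x18704 → wrap carry → 0x8705
  0x8705 + 0x39F3 = 0x0C0F8
  0xC0F8 + 0x7D7F = 0x13E77 → wrap carry → 0x3E78
  0x3E78 + 0x4527 = 0x0839F
One's-complement sum = 0x839F.
Checksum = ~0x839F & 0xFFFF = 0x7C60.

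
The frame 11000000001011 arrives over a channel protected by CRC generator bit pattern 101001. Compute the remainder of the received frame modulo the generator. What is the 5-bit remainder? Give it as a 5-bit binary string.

Modulo-2 division of 11000000001011 by 101001:
  pos 0: 110000 XOR 101001 = 011001
  pos 1: 110010 XOR 101001 = 011011
  pos 2: 110110 XOR 101001 = 011111
  pos 3: 111110 XOR 101001 = 010111
  pos 4: 101110 XOR 101001 = 000111
  pos 7: 111101 XOR 101001 = 010100
  pos 8: 101001 XOR 101001 = 000000
Remainder = 00000 (zero — the frame passes the CRC check).

00000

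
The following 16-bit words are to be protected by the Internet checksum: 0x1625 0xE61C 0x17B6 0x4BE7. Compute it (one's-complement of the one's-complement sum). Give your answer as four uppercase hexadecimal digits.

One's-complement addition (fold any carry out of bit 15 back into bit 0):
  0x1625 + 0xE61C = 0x0FC41
  0xFC41 + 0x17B6 = 0x113F7 → wrap carry → 0x13F8
  0x13F8 + 0x4BE7 = 0x05FDF
One's-complement sum = 0x5FDF.
Checksum = ~0x5FDF & 0xFFFF = 0xA020.

A020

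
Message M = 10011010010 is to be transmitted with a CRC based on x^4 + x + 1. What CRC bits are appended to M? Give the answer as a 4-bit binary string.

0011

Append 4 zeros: 100110100100000. Divide by 10011 (XOR where the leading bit is 1):
  pos 0: 10011 XOR 10011 = 00000
  pos 6: 10010 XOR 10011 = 00001
  pos 10: 10000 XOR 10011 = 00011
Remainder (last 4 bits) = 0011. This is the CRC / FCS.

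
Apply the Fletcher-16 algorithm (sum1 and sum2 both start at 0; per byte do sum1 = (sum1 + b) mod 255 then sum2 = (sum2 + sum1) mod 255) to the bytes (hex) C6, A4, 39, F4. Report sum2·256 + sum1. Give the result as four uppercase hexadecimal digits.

Running sums (mod 255):
  after byte 0 (C6): sum1=198, sum2=198
  after byte 1 (A4): sum1=107, sum2=50
  after byte 2 (39): sum1=164, sum2=214
  after byte 3 (F4): sum1=153, sum2=112
Checksum = sum2·256 + sum1 = 112·256 + 153 = 28825 = 0x7099.

7099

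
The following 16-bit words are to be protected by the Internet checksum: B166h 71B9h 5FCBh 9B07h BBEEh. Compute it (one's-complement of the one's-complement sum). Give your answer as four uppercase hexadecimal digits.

One's-complement addition (fold any carry out of bit 15 back into bit 0):
  0xB166 + 0x71B9 = 0x1231F → wrap carry → 0x2320
  0x2320 + 0x5FCB = 0x082EB
  0x82EB + 0x9B07 = 0x11DF2 → wrap carry → 0x1DF3
  0x1DF3 + 0xBBEE = 0x0D9E1
One's-complement sum = 0xD9E1.
Checksum = ~0xD9E1 & 0xFFFF = 0x261E.

261E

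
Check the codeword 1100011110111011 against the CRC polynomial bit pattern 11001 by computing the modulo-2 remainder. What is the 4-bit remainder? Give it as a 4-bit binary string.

0010

Modulo-2 division of 1100011110111011 by 11001:
  pos 0: 11000 XOR 11001 = 00001
  pos 4: 11111 XOR 11001 = 00110
  pos 6: 11001 XOR 11001 = 00000
  pos 11: 11011 XOR 11001 = 00010
Remainder = 0010 (nonzero — an error is detected).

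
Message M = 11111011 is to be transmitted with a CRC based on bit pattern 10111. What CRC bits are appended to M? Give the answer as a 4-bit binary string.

0001

Append 4 zeros: 111110110000. Divide by 10111 (XOR where the leading bit is 1):
  pos 0: 11111 XOR 10111 = 01000
  pos 1: 10000 XOR 10111 = 00111
  pos 3: 11111 XOR 10111 = 01000
  pos 4: 10000 XOR 10111 = 00111
  pos 6: 11100 XOR 10111 = 01011
  pos 7: 10110 XOR 10111 = 00001
Remainder (last 4 bits) = 0001. This is the CRC / FCS.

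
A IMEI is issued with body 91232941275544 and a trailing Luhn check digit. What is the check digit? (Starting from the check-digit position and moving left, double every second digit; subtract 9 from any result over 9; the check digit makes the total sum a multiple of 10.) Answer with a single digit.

9

Partial digits right→left: 4 4 5 5 7 2 1 4 9 2 3 2 1 9
Double every second digit counting from the check-digit position (so the 1st, 3rd, 5th, ... of the partial from the right).
  doubled (with −9 where >9): 8 1 5 2 9 6 2 → sum 33
  kept as-is: 4 5 2 4 2 2 9 → sum 28
Total = 33 + 28 = 61.
Check digit = (10 − (61 mod 10)) mod 10 = 9.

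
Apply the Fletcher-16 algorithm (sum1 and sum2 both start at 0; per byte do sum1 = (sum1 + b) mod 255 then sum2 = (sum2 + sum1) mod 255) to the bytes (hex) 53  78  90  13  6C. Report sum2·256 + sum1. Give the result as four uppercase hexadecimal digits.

C6DB

Running sums (mod 255):
  after byte 0 (53): sum1=83, sum2=83
  after byte 1 (78): sum1=203, sum2=31
  after byte 2 (90): sum1=92, sum2=123
  after byte 3 (13): sum1=111, sum2=234
  after byte 4 (6C): sum1=219, sum2=198
Checksum = sum2·256 + sum1 = 198·256 + 219 = 50907 = 0xC6DB.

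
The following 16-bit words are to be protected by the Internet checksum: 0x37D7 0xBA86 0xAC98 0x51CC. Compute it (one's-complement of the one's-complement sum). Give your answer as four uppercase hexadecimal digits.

One's-complement addition (fold any carry out of bit 15 back into bit 0):
  0x37D7 + 0xBA86 = 0x0F25D
  0xF25D + 0xAC98 = 0x19EF5 → wrap carry → 0x9EF6
  0x9EF6 + 0x51CC = 0x0F0C2
One's-complement sum = 0xF0C2.
Checksum = ~0xF0C2 & 0xFFFF = 0x0F3D.

0F3D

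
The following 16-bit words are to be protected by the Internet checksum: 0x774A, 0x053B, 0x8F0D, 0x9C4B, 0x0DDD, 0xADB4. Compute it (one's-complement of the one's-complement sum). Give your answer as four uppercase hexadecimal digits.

9C8F

One's-complement addition (fold any carry out of bit 15 back into bit 0):
  0x774A + 0x053B = 0x07C85
  0x7C85 + 0x8F0D = 0x10B92 → wrap carry → 0x0B93
  0x0B93 + 0x9C4B = 0x0A7DE
  0xA7DE + 0x0DDD = 0x0B5BB
  0xB5BB + 0xADB4 = 0x1636F → wrap carry → 0x6370
One's-complement sum = 0x6370.
Checksum = ~0x6370 & 0xFFFF = 0x9C8F.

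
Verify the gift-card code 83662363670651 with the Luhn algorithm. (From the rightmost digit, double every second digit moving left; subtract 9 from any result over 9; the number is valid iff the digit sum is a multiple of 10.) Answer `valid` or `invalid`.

valid

From the right, keep odd positions and double even positions (subtract 9 from any doubled value over 9):
  doubled (positions 2,4,...): 1 0 3 3 4 3 7 → sum 21
  kept (positions 1,3,...): 1 6 7 3 3 6 3 → sum 29
Total = 50.
50 mod 10 = 0, so the number is valid.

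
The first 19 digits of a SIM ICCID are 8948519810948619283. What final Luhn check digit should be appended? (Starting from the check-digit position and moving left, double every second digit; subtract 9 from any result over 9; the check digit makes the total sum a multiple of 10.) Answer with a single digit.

2

Partial digits right→left: 3 8 2 9 1 6 8 4 9 0 1 8 9 1 5 8 4 9 8
Double every second digit counting from the check-digit position (so the 1st, 3rd, 5th, ... of the partial from the right).
  doubled (with −9 where >9): 6 4 2 7 9 2 9 1 8 7 → sum 55
  kept as-is: 8 9 6 4 0 8 1 8 9 → sum 53
Total = 55 + 53 = 108.
Check digit = (10 − (108 mod 10)) mod 10 = 2.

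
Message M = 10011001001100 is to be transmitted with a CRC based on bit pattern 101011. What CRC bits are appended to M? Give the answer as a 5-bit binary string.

11000

Append 5 zeros: 1001100100110000000. Divide by 101011 (XOR where the leading bit is 1):
  pos 0: 100110 XOR 101011 = 001101
  pos 2: 110101 XOR 101011 = 011110
  pos 3: 111100 XOR 101011 = 010111
  pos 4: 101110 XOR 101011 = 000101
  pos 7: 101110 XOR 101011 = 000101
  pos 10: 101000 XOR 101011 = 000011
Remainder (last 5 bits) = 11000. This is the CRC / FCS.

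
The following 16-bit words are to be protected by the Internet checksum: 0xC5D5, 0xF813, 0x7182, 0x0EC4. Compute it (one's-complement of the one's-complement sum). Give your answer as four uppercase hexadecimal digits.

C1CF

One's-complement addition (fold any carry out of bit 15 back into bit 0):
  0xC5D5 + 0xF813 = 0x1BDE8 → wrap carry → 0xBDE9
  0xBDE9 + 0x7182 = 0x12F6B → wrap carry → 0x2F6C
  0x2F6C + 0x0EC4 = 0x03E30
One's-complement sum = 0x3E30.
Checksum = ~0x3E30 & 0xFFFF = 0xC1CF.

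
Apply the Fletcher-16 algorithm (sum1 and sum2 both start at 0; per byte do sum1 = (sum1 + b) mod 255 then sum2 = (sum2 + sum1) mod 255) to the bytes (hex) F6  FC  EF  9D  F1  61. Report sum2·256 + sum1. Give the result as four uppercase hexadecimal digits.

98D4

Running sums (mod 255):
  after byte 0 (F6): sum1=246, sum2=246
  after byte 1 (FC): sum1=243, sum2=234
  after byte 2 (EF): sum1=227, sum2=206
  after byte 3 (9D): sum1=129, sum2=80
  after byte 4 (F1): sum1=115, sum2=195
  after byte 5 (61): sum1=212, sum2=152
Checksum = sum2·256 + sum1 = 152·256 + 212 = 39124 = 0x98D4.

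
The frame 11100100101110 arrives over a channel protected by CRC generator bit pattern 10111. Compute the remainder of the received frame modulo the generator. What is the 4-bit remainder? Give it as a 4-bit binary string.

Modulo-2 division of 11100100101110 by 10111:
  pos 0: 11100 XOR 10111 = 01011
  pos 1: 10111 XOR 10111 = 00000
  pos 8: 10111 XOR 10111 = 00000
Remainder = 0000 (zero — the frame passes the CRC check).

0000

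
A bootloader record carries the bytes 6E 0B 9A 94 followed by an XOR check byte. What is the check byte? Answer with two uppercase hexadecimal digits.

6B

XOR the bytes together:
  start with 0x6E
  0x6E ⊕ 0x0B = 0x65
  0x65 ⊕ 0x9A = 0xFF
  0xFF ⊕ 0x94 = 0x6B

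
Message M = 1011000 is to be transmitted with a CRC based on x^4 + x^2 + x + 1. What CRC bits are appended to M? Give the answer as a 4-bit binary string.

1011

Append 4 zeros: 10110000000. Divide by 10111 (XOR where the leading bit is 1):
  pos 0: 10110 XOR 10111 = 00001
  pos 4: 10000 XOR 10111 = 00111
  pos 6: 11100 XOR 10111 = 01011
Remainder (last 4 bits) = 1011. This is the CRC / FCS.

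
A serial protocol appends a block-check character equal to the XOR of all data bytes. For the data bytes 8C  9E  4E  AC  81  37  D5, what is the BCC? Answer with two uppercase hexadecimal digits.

93

XOR the bytes together:
  start with 0x8C
  0x8C ⊕ 0x9E = 0x12
  0x12 ⊕ 0x4E = 0x5C
  0x5C ⊕ 0xAC = 0xF0
  0xF0 ⊕ 0x81 = 0x71
  0x71 ⊕ 0x37 = 0x46
  0x46 ⊕ 0xD5 = 0x93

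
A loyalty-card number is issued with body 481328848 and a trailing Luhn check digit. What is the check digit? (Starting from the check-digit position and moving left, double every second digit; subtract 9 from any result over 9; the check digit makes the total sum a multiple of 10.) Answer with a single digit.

9

Partial digits right→left: 8 4 8 8 2 3 1 8 4
Double every second digit counting from the check-digit position (so the 1st, 3rd, 5th, ... of the partial from the right).
  doubled (with −9 where >9): 7 7 4 2 8 → sum 28
  kept as-is: 4 8 3 8 → sum 23
Total = 28 + 23 = 51.
Check digit = (10 − (51 mod 10)) mod 10 = 9.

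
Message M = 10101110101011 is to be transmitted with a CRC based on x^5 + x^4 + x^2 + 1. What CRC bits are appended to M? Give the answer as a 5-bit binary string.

Append 5 zeros: 1010111010101100000. Divide by 110101 (XOR where the leading bit is 1):
  pos 0: 101011 XOR 110101 = 011110
  pos 1: 111101 XOR 110101 = 001000
  pos 3: 100001 XOR 110101 = 010100
  pos 4: 101000 XOR 110101 = 011101
  pos 5: 111011 XOR 110101 = 001110
  pos 7: 111001 XOR 110101 = 001100
  pos 9: 110010 XOR 110101 = 000111
  pos 12: 111000 XOR 110101 = 001101
Remainder (last 5 bits) = 11010. This is the CRC / FCS.

11010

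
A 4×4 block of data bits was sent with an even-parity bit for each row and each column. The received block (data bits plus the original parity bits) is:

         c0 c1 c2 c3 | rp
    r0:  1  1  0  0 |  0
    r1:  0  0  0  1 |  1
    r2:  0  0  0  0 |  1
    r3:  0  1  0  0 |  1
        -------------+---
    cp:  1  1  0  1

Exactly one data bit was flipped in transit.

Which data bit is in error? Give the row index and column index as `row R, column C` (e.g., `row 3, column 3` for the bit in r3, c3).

Recompute each row's even parity and compare to rp:
  r0: data parity 0, sent rp 0 → ok
  r1: data parity 1, sent rp 1 → ok
  r2: data parity 0, sent rp 1 → mismatch
  r3: data parity 1, sent rp 1 → ok
Recompute each column's even parity and compare to cp:
  c0: data parity 1, sent cp 1 → ok
  c1: data parity 0, sent cp 1 → mismatch
  c2: data parity 0, sent cp 0 → ok
  c3: data parity 1, sent cp 1 → ok
Exactly one row (r2) and one column (c1) fail → the flipped bit is at their intersection.

row 2, column 1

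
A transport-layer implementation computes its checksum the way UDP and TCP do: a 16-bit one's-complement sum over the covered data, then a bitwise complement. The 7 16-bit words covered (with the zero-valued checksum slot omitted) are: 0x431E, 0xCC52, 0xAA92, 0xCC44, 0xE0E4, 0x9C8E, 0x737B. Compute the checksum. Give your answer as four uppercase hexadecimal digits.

One's-complement addition (fold any carry out of bit 15 back into bit 0):
  0x431E + 0xCC52 = 0x10F70 → wrap carry → 0x0F71
  0x0F71 + 0xAA92 = 0x0BA03
  0xBA03 + 0xCC44 = 0x18647 → wrap carry → 0x8648
  0x8648 + 0xE0E4 = 0x1672C → wrap carry → 0x672D
  0x672D + 0x9C8E = 0x103BB → wrap carry → 0x03BC
  0x03BC + 0x737B = 0x07737
One's-complement sum = 0x7737.
Checksum = ~0x7737 & 0xFFFF = 0x88C8.

88C8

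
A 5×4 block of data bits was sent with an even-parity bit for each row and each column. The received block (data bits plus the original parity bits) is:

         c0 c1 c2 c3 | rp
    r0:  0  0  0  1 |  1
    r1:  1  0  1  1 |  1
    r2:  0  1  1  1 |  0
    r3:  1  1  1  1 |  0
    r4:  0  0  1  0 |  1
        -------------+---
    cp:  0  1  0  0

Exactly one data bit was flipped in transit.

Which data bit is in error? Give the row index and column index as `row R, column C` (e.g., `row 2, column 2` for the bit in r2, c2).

row 2, column 1

Recompute each row's even parity and compare to rp:
  r0: data parity 1, sent rp 1 → ok
  r1: data parity 1, sent rp 1 → ok
  r2: data parity 1, sent rp 0 → mismatch
  r3: data parity 0, sent rp 0 → ok
  r4: data parity 1, sent rp 1 → ok
Recompute each column's even parity and compare to cp:
  c0: data parity 0, sent cp 0 → ok
  c1: data parity 0, sent cp 1 → mismatch
  c2: data parity 0, sent cp 0 → ok
  c3: data parity 0, sent cp 0 → ok
Exactly one row (r2) and one column (c1) fail → the flipped bit is at their intersection.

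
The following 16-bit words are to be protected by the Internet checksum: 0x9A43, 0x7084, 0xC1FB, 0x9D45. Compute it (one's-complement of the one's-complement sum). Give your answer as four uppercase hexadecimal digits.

One's-complement addition (fold any carry out of bit 15 back into bit 0):
  0x9A43 + 0x7084 = 0x10AC7 → wrap carry → 0x0AC8
  0x0AC8 + 0xC1FB = 0x0CCC3
  0xCCC3 + 0x9D45 = 0x16A08 → wrap carry → 0x6A09
One's-complement sum = 0x6A09.
Checksum = ~0x6A09 & 0xFFFF = 0x95F6.

95F6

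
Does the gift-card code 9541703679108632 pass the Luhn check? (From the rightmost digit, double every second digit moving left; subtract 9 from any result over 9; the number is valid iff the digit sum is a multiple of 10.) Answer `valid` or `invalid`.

invalid

From the right, keep odd positions and double even positions (subtract 9 from any doubled value over 9):
  doubled (positions 2,4,...): 6 7 2 5 6 5 8 9 → sum 48
  kept (positions 1,3,...): 2 6 0 9 6 0 1 5 → sum 29
Total = 77.
77 mod 10 = 7, so the number is invalid.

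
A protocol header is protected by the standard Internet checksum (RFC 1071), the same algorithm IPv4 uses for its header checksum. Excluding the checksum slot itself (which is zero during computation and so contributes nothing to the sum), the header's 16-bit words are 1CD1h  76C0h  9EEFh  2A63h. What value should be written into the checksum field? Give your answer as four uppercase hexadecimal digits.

One's-complement addition (fold any carry out of bit 15 back into bit 0):
  0x1CD1 + 0x76C0 = 0x09391
  0x9391 + 0x9EEF = 0x13280 → wrap carry → 0x3281
  0x3281 + 0x2A63 = 0x05CE4
One's-complement sum = 0x5CE4.
Checksum = ~0x5CE4 & 0xFFFF = 0xA31B.

A31B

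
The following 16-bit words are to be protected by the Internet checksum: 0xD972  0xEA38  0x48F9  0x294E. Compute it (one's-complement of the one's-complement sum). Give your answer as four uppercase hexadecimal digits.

One's-complement addition (fold any carry out of bit 15 back into bit 0):
  0xD972 + 0xEA38 = 0x1C3AA → wrap carry → 0xC3AB
  0xC3AB + 0x48F9 = 0x10CA4 → wrap carry → 0x0CA5
  0x0CA5 + 0x294E = 0x035F3
One's-complement sum = 0x35F3.
Checksum = ~0x35F3 & 0xFFFF = 0xCA0C.

CA0C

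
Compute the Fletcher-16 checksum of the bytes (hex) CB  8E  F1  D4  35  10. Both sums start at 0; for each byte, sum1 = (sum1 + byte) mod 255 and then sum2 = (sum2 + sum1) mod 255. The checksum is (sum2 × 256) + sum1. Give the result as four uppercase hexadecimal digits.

Running sums (mod 255):
  after byte 0 (CB): sum1=203, sum2=203
  after byte 1 (8E): sum1=90, sum2=38
  after byte 2 (F1): sum1=76, sum2=114
  after byte 3 (D4): sum1=33, sum2=147
  after byte 4 (35): sum1=86, sum2=233
  after byte 5 (10): sum1=102, sum2=80
Checksum = sum2·256 + sum1 = 80·256 + 102 = 20582 = 0x5066.

5066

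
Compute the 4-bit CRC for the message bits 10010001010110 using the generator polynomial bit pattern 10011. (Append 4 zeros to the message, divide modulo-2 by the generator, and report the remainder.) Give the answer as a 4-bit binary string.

Append 4 zeros: 100100010101100000. Divide by 10011 (XOR where the leading bit is 1):
  pos 0: 10010 XOR 10011 = 00001
  pos 4: 10010 XOR 10011 = 00001
  pos 8: 11011 XOR 10011 = 01000
  pos 9: 10000 XOR 10011 = 00011
  pos 12: 11000 XOR 10011 = 01011
  pos 13: 10110 XOR 10011 = 00101
Remainder (last 4 bits) = 0101. This is the CRC / FCS.

0101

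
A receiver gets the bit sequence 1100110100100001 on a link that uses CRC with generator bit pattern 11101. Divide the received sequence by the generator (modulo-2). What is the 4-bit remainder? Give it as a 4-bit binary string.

Modulo-2 division of 1100110100100001 by 11101:
  pos 0: 11001 XOR 11101 = 00100
  pos 2: 10010 XOR 11101 = 01111
  pos 3: 11111 XOR 11101 = 00010
  pos 6: 10001 XOR 11101 = 01100
  pos 7: 11000 XOR 11101 = 00101
  pos 9: 10100 XOR 11101 = 01001
  pos 10: 10010 XOR 11101 = 01111
  pos 11: 11111 XOR 11101 = 00010
Remainder = 0010 (nonzero — an error is detected).

0010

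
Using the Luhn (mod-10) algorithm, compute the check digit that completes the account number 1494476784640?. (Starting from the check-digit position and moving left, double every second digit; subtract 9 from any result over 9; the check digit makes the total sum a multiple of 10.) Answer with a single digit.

Partial digits right→left: 0 4 6 4 8 7 6 7 4 4 9 4 1
Double every second digit counting from the check-digit position (so the 1st, 3rd, 5th, ... of the partial from the right).
  doubled (with −9 where >9): 0 3 7 3 8 9 2 → sum 32
  kept as-is: 4 4 7 7 4 4 → sum 30
Total = 32 + 30 = 62.
Check digit = (10 − (62 mod 10)) mod 10 = 8.

8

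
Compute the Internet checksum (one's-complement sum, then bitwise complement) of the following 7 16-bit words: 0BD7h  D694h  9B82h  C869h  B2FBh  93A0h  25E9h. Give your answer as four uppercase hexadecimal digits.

One's-complement addition (fold any carry out of bit 15 back into bit 0):
  0x0BD7 + 0xD694 = 0x0E26B
  0xE26B + 0x9B82 = 0x17DED → wrap carry → 0x7DEE
  0x7DEE + 0xC869 = 0x14657 → wrap carry → 0x4658
  0x4658 + 0xB2FB = 0x0F953
  0xF953 + 0x93A0 = 0x18CF3 → wrap carry → 0x8CF4
  0x8CF4 + 0x25E9 = 0x0B2DD
One's-complement sum = 0xB2DD.
Checksum = ~0xB2DD & 0xFFFF = 0x4D22.

4D22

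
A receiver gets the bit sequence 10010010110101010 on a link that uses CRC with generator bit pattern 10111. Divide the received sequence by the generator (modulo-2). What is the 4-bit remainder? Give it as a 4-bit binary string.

0000

Modulo-2 division of 10010010110101010 by 10111:
  pos 0: 10010 XOR 10111 = 00101
  pos 2: 10101 XOR 10111 = 00010
  pos 5: 10011 XOR 10111 = 00100
  pos 7: 10001 XOR 10111 = 00110
  pos 9: 11001 XOR 10111 = 01110
  pos 10: 11100 XOR 10111 = 01011
  pos 11: 10111 XOR 10111 = 00000
Remainder = 0000 (zero — the frame passes the CRC check).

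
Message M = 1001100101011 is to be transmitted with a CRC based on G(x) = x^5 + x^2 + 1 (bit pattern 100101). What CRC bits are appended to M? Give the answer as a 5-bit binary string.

Append 5 zeros: 100110010101100000. Divide by 100101 (XOR where the leading bit is 1):
  pos 0: 100110 XOR 100101 = 000011
  pos 4: 110101 XOR 100101 = 010000
  pos 5: 100000 XOR 100101 = 000101
  pos 8: 101110 XOR 100101 = 001011
  pos 10: 101100 XOR 100101 = 001001
  pos 12: 100100 XOR 100101 = 000001
Remainder (last 5 bits) = 00001. This is the CRC / FCS.

00001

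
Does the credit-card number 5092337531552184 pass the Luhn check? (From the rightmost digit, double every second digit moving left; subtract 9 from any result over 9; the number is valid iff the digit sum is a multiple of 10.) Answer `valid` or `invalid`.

From the right, keep odd positions and double even positions (subtract 9 from any doubled value over 9):
  doubled (positions 2,4,...): 7 4 1 6 5 6 9 1 → sum 39
  kept (positions 1,3,...): 4 1 5 1 5 3 2 0 → sum 21
Total = 60.
60 mod 10 = 0, so the number is valid.

valid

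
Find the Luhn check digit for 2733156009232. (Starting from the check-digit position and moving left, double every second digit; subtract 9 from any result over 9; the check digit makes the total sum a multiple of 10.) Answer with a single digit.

Partial digits right→left: 2 3 2 9 0 0 6 5 1 3 3 7 2
Double every second digit counting from the check-digit position (so the 1st, 3rd, 5th, ... of the partial from the right).
  doubled (with −9 where >9): 4 4 0 3 2 6 4 → sum 23
  kept as-is: 3 9 0 5 3 7 → sum 27
Total = 23 + 27 = 50.
Check digit = (10 − (50 mod 10)) mod 10 = 0.

0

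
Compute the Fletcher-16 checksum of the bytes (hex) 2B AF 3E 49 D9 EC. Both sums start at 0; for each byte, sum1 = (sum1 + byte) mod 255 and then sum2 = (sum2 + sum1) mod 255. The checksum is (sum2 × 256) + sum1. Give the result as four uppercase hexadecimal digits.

E629

Running sums (mod 255):
  after byte 0 (2B): sum1=43, sum2=43
  after byte 1 (AF): sum1=218, sum2=6
  after byte 2 (3E): sum1=25, sum2=31
  after byte 3 (49): sum1=98, sum2=129
  after byte 4 (D9): sum1=60, sum2=189
  after byte 5 (EC): sum1=41, sum2=230
Checksum = sum2·256 + sum1 = 230·256 + 41 = 58921 = 0xE629.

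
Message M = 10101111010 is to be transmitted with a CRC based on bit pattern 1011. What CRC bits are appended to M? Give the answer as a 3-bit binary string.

Append 3 zeros: 10101111010000. Divide by 1011 (XOR where the leading bit is 1):
  pos 0: 1010 XOR 1011 = 0001
  pos 3: 1111 XOR 1011 = 0100
  pos 4: 1001 XOR 1011 = 0010
  pos 6: 1001 XOR 1011 = 0010
  pos 8: 1000 XOR 1011 = 0011
  pos 10: 1100 XOR 1011 = 0111
Remainder (last 3 bits) = 111. This is the CRC / FCS.

111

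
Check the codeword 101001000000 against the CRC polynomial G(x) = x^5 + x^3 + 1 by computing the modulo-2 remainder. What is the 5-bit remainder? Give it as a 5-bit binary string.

Modulo-2 division of 101001000000 by 101001:
  pos 0: 101001 XOR 101001 = 000000
Remainder = 00000 (zero — the frame passes the CRC check).

00000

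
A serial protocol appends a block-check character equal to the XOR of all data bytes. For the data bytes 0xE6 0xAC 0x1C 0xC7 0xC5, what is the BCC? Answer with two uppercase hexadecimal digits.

XOR the bytes together:
  start with 0xE6
  0xE6 ⊕ 0xAC = 0x4A
  0x4A ⊕ 0x1C = 0x56
  0x56 ⊕ 0xC7 = 0x91
  0x91 ⊕ 0xC5 = 0x54

54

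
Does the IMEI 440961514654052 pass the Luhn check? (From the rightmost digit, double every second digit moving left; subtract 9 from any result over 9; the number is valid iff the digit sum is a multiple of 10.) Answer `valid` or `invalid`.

invalid

From the right, keep odd positions and double even positions (subtract 9 from any doubled value over 9):
  doubled (positions 2,4,...): 1 8 3 2 2 9 8 → sum 33
  kept (positions 1,3,...): 2 0 5 4 5 6 0 4 → sum 26
Total = 59.
59 mod 10 = 9, so the number is invalid.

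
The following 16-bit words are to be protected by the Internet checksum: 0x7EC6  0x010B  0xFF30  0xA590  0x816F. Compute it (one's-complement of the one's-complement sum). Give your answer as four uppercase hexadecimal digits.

59FD

One's-complement addition (fold any carry out of bit 15 back into bit 0):
  0x7EC6 + 0x010B = 0x07FD1
  0x7FD1 + 0xFF30 = 0x17F01 → wrap carry → 0x7F02
  0x7F02 + 0xA590 = 0x12492 → wrap carry → 0x2493
  0x2493 + 0x816F = 0x0A602
One's-complement sum = 0xA602.
Checksum = ~0xA602 & 0xFFFF = 0x59FD.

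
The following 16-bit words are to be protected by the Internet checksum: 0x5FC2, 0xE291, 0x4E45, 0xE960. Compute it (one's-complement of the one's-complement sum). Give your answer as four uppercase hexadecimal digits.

One's-complement addition (fold any carry out of bit 15 back into bit 0):
  0x5FC2 + 0xE291 = 0x14253 → wrap carry → 0x4254
  0x4254 + 0x4E45 = 0x09099
  0x9099 + 0xE960 = 0x179F9 → wrap carry → 0x79FA
One's-complement sum = 0x79FA.
Checksum = ~0x79FA & 0xFFFF = 0x8605.

8605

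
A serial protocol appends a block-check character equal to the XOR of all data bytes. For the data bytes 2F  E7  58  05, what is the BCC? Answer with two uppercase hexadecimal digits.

95

XOR the bytes together:
  start with 0x2F
  0x2F ⊕ 0xE7 = 0xC8
  0xC8 ⊕ 0x58 = 0x90
  0x90 ⊕ 0x05 = 0x95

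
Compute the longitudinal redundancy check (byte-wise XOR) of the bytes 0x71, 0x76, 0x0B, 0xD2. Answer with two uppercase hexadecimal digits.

XOR the bytes together:
  start with 0x71
  0x71 ⊕ 0x76 = 0x07
  0x07 ⊕ 0x0B = 0x0C
  0x0C ⊕ 0xD2 = 0xDE

DE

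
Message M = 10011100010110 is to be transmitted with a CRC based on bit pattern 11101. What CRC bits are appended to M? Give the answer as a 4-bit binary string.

Append 4 zeros: 100111000101100000. Divide by 11101 (XOR where the leading bit is 1):
  pos 0: 10011 XOR 11101 = 01110
  pos 1: 11101 XOR 11101 = 00000
  pos 9: 10110 XOR 11101 = 01011
  pos 10: 10110 XOR 11101 = 01011
  pos 11: 10110 XOR 11101 = 01011
  pos 12: 10110 XOR 11101 = 01011
  pos 13: 10110 XOR 11101 = 01011
Remainder (last 4 bits) = 1011. This is the CRC / FCS.

1011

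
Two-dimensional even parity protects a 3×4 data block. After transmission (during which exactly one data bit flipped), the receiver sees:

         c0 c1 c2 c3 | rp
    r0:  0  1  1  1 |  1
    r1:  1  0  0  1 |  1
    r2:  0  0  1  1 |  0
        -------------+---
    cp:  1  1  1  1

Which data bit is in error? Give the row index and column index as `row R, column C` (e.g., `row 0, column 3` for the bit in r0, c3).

row 1, column 2

Recompute each row's even parity and compare to rp:
  r0: data parity 1, sent rp 1 → ok
  r1: data parity 0, sent rp 1 → mismatch
  r2: data parity 0, sent rp 0 → ok
Recompute each column's even parity and compare to cp:
  c0: data parity 1, sent cp 1 → ok
  c1: data parity 1, sent cp 1 → ok
  c2: data parity 0, sent cp 1 → mismatch
  c3: data parity 1, sent cp 1 → ok
Exactly one row (r1) and one column (c2) fail → the flipped bit is at their intersection.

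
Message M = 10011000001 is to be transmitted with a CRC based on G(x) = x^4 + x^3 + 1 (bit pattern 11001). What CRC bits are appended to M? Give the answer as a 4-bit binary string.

0010

Append 4 zeros: 100110000010000. Divide by 11001 (XOR where the leading bit is 1):
  pos 0: 10011 XOR 11001 = 01010
  pos 1: 10100 XOR 11001 = 01101
  pos 2: 11010 XOR 11001 = 00011
  pos 5: 11000 XOR 11001 = 00001
  pos 9: 11000 XOR 11001 = 00001
Remainder (last 4 bits) = 0010. This is the CRC / FCS.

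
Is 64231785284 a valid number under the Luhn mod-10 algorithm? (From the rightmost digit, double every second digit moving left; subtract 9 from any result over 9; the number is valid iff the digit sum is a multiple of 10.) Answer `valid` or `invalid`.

valid

From the right, keep odd positions and double even positions (subtract 9 from any doubled value over 9):
  doubled (positions 2,4,...): 7 1 5 6 8 → sum 27
  kept (positions 1,3,...): 4 2 8 1 2 6 → sum 23
Total = 50.
50 mod 10 = 0, so the number is valid.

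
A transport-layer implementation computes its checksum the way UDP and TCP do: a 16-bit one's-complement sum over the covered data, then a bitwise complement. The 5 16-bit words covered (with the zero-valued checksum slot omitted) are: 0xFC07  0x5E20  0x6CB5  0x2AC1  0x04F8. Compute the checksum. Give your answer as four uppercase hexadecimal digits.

0969

One's-complement addition (fold any carry out of bit 15 back into bit 0):
  0xFC07 + 0x5E20 = 0x15A27 → wrap carry → 0x5A28
  0x5A28 + 0x6CB5 = 0x0C6DD
  0xC6DD + 0x2AC1 = 0x0F19E
  0xF19E + 0x04F8 = 0x0F696
One's-complement sum = 0xF696.
Checksum = ~0xF696 & 0xFFFF = 0x0969.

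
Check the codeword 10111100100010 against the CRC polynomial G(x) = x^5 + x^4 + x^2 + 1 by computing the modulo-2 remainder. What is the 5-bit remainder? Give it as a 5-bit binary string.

11100

Modulo-2 division of 10111100100010 by 110101:
  pos 0: 101111 XOR 110101 = 011010
  pos 1: 110100 XOR 110101 = 000001
  pos 6: 101000 XOR 110101 = 011101
  pos 7: 111011 XOR 110101 = 001110
Remainder = 11100 (nonzero — an error is detected).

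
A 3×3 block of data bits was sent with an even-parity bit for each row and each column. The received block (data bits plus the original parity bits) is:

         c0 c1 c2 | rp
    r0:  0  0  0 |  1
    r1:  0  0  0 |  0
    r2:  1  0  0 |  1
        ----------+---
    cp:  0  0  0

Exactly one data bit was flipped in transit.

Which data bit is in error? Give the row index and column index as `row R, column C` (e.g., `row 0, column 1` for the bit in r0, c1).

Recompute each row's even parity and compare to rp:
  r0: data parity 0, sent rp 1 → mismatch
  r1: data parity 0, sent rp 0 → ok
  r2: data parity 1, sent rp 1 → ok
Recompute each column's even parity and compare to cp:
  c0: data parity 1, sent cp 0 → mismatch
  c1: data parity 0, sent cp 0 → ok
  c2: data parity 0, sent cp 0 → ok
Exactly one row (r0) and one column (c0) fail → the flipped bit is at their intersection.

row 0, column 0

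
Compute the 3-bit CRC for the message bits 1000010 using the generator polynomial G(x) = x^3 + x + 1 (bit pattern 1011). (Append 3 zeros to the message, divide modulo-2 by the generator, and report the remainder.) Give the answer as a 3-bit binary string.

Append 3 zeros: 1000010000. Divide by 1011 (XOR where the leading bit is 1):
  pos 0: 1000 XOR 1011 = 0011
  pos 2: 1101 XOR 1011 = 0110
  pos 3: 1100 XOR 1011 = 0111
  pos 4: 1110 XOR 1011 = 0101
  pos 5: 1010 XOR 1011 = 0001
Remainder (last 3 bits) = 010. This is the CRC / FCS.

010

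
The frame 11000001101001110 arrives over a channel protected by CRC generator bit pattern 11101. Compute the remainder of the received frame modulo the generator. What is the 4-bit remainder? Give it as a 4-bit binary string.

0000

Modulo-2 division of 11000001101001110 by 11101:
  pos 0: 11000 XOR 11101 = 00101
  pos 2: 10100 XOR 11101 = 01001
  pos 3: 10011 XOR 11101 = 01110
  pos 4: 11101 XOR 11101 = 00000
  pos 10: 10011 XOR 11101 = 01110
  pos 11: 11101 XOR 11101 = 00000
Remainder = 0000 (zero — the frame passes the CRC check).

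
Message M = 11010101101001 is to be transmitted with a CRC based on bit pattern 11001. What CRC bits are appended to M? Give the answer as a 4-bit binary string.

1000

Append 4 zeros: 110101011010010000. Divide by 11001 (XOR where the leading bit is 1):
  pos 0: 11010 XOR 11001 = 00011
  pos 3: 11101 XOR 11001 = 00100
  pos 5: 10010 XOR 11001 = 01011
  pos 6: 10111 XOR 11001 = 01110
  pos 7: 11100 XOR 11001 = 00101
  pos 9: 10101 XOR 11001 = 01100
  pos 10: 11000 XOR 11001 = 00001
Remainder (last 4 bits) = 1000. This is the CRC / FCS.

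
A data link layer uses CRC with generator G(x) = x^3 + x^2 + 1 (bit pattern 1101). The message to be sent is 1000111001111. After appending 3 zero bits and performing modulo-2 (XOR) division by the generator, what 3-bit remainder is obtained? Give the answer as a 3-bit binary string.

Append 3 zeros: 1000111001111000. Divide by 1101 (XOR where the leading bit is 1):
  pos 0: 1000 XOR 1101 = 0101
  pos 1: 1011 XOR 1101 = 0110
  pos 2: 1101 XOR 1101 = 0000
  pos 6: 1001 XOR 1101 = 0100
  pos 7: 1001 XOR 1101 = 0100
  pos 8: 1001 XOR 1101 = 0100
  pos 9: 1001 XOR 1101 = 0100
  pos 10: 1000 XOR 1101 = 0101
  pos 11: 1010 XOR 1101 = 0111
  pos 12: 1110 XOR 1101 = 0011
Remainder (last 3 bits) = 011. This is the CRC / FCS.

011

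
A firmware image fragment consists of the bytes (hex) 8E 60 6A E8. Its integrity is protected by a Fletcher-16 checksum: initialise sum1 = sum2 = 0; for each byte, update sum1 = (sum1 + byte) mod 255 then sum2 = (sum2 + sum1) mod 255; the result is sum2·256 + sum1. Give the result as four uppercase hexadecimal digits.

Running sums (mod 255):
  after byte 0 (8E): sum1=142, sum2=142
  after byte 1 (60): sum1=238, sum2=125
  after byte 2 (6A): sum1=89, sum2=214
  after byte 3 (E8): sum1=66, sum2=25
Checksum = sum2·256 + sum1 = 25·256 + 66 = 6466 = 0x1942.

1942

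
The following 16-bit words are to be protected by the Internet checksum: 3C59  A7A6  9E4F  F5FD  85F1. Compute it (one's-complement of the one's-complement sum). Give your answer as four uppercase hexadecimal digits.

01C1

One's-complement addition (fold any carry out of bit 15 back into bit 0):
  0x3C59 + 0xA7A6 = 0x0E3FF
  0xE3FF + 0x9E4F = 0x1824E → wrap carry → 0x824F
  0x824F + 0xF5FD = 0x1784C → wrap carry → 0x784D
  0x784D + 0x85F1 = 0x0FE3E
One's-complement sum = 0xFE3E.
Checksum = ~0xFE3E & 0xFFFF = 0x01C1.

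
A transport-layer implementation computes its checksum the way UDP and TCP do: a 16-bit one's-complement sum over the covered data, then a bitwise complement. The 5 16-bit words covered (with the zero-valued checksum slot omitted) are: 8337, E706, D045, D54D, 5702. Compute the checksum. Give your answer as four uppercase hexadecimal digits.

992B

One's-complement addition (fold any carry out of bit 15 back into bit 0):
  0x8337 + 0xE706 = 0x16A3D → wrap carry → 0x6A3E
  0x6A3E + 0xD045 = 0x13A83 → wrap carry → 0x3A84
  0x3A84 + 0xD54D = 0x10FD1 → wrap carry → 0x0FD2
  0x0FD2 + 0x5702 = 0x066D4
One's-complement sum = 0x66D4.
Checksum = ~0x66D4 & 0xFFFF = 0x992B.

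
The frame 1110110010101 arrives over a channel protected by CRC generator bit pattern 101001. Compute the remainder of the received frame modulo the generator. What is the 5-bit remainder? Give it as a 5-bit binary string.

00000

Modulo-2 division of 1110110010101 by 101001:
  pos 0: 111011 XOR 101001 = 010010
  pos 1: 100100 XOR 101001 = 001101
  pos 3: 110101 XOR 101001 = 011100
  pos 4: 111000 XOR 101001 = 010001
  pos 5: 100011 XOR 101001 = 001010
  pos 7: 101001 XOR 101001 = 000000
Remainder = 00000 (zero — the frame passes the CRC check).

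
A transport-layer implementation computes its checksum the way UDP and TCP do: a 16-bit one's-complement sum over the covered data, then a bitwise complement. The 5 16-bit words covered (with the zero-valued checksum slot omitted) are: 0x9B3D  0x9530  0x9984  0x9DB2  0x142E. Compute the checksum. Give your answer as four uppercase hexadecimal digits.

One's-complement addition (fold any carry out of bit 15 back into bit 0):
  0x9B3D + 0x9530 = 0x1306D → wrap carry → 0x306E
  0x306E + 0x9984 = 0x0C9F2
  0xC9F2 + 0x9DB2 = 0x167A4 → wrap carry → 0x67A5
  0x67A5 + 0x142E = 0x07BD3
One's-complement sum = 0x7BD3.
Checksum = ~0x7BD3 & 0xFFFF = 0x842C.

842C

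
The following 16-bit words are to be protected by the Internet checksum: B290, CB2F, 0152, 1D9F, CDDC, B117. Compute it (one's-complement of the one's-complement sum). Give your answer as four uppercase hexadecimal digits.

One's-complement addition (fold any carry out of bit 15 back into bit 0):
  0xB290 + 0xCB2F = 0x17DBF → wrap carry → 0x7DC0
  0x7DC0 + 0x0152 = 0x07F12
  0x7F12 + 0x1D9F = 0x09CB1
  0x9CB1 + 0xCDDC = 0x16A8D → wrap carry → 0x6A8E
  0x6A8E + 0xB117 = 0x11BA5 → wrap carry → 0x1BA6
One's-complement sum = 0x1BA6.
Checksum = ~0x1BA6 & 0xFFFF = 0xE459.

E459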